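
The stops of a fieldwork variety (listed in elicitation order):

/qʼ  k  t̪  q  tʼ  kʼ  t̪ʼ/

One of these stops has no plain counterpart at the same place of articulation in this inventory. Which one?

/tʼ/

Dental: /t̪/ ~ /t̪ʼ/
Velar: /k/ ~ /kʼ/
Uvular: /q/ ~ /qʼ/
Alveolar: only /tʼ/ (ejective); no plain partner.
So /tʼ/ is the unpaired segment.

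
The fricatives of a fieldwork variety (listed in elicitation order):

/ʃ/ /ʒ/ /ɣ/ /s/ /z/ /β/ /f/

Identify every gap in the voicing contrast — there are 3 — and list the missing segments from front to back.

/ɸ/, /v/, /x/

place of articulation  voiceless  voiced  
bilabial          —         β       
labiodental       f         —       
alveolar          s         z       
postalveolar      ʃ         ʒ       
velar             —         ɣ       
Gaps, from front to back: bilabial lacks voiceless (/ɸ/); labiodental lacks voiced (/v/); velar lacks voiceless (/x/).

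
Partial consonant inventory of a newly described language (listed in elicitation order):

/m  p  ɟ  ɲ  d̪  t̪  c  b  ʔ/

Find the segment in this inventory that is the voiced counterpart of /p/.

/p/ is a voiceless bilabial stop.
The voiced counterpart is a voiced bilabial stop — in this inventory, /b/.

/b/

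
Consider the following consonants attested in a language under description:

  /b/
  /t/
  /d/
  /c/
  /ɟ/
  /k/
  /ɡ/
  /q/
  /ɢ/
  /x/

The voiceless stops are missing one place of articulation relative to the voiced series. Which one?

bilabial

bilabial: voiceless —, voiced /b/.
alveolar: voiceless /t/, voiced /d/.
palatal: voiceless /c/, voiced /ɟ/.
velar: voiceless /k/, voiced /ɡ/.
uvular: voiceless /q/, voiced /ɢ/.
Every place of articulation has a voiceless member except bilabial, where /p/ would be expected.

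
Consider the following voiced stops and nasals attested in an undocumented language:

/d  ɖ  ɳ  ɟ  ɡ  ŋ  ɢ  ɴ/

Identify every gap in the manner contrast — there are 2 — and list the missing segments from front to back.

/n/, /ɲ/

place of articulation  oral stop  nasal   
alveolar          d         —       
retroflex         ɖ         ɳ       
palatal           ɟ         —       
velar             ɡ         ŋ       
uvular            ɢ         ɴ       
Gaps, from front to back: alveolar lacks nasal (/n/); palatal lacks nasal (/ɲ/).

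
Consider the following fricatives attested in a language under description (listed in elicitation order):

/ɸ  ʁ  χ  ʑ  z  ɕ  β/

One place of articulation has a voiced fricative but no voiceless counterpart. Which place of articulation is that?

place of articulation  voiceless  voiced  
bilabial          ɸ         β       
alveolar          —         z       
alveolo-palatal   ɕ         ʑ       
uvular            χ         ʁ       
Every place of articulation has a voiceless member except alveolar, where /s/ would be expected.

alveolar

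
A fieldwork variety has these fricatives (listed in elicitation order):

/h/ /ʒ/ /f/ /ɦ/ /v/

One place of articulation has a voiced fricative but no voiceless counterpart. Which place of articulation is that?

place of articulation  voiceless  voiced  
labiodental       f         v       
postalveolar      —         ʒ       
glottal           h         ɦ       
Every place of articulation has a voiceless member except postalveolar, where /ʃ/ would be expected.

postalveolar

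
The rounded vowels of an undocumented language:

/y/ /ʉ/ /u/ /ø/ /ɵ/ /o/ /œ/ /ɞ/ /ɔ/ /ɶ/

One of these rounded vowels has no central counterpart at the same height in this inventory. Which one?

/ɶ/

High: /y/ ~ /ʉ/ ~ /u/
High-mid: /ø/ ~ /ɵ/ ~ /o/
Low-mid: /œ/ ~ /ɞ/ ~ /ɔ/
Low: only /ɶ/ (front); no central partner.
So /ɶ/ is the unpaired segment.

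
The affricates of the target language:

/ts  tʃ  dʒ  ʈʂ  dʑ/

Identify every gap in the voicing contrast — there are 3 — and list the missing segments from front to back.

place of articulation  voiceless  voiced  
alveolar          ts        —       
postalveolar      tʃ        dʒ      
retroflex         ʈʂ        —       
alveolo-palatal   —         dʑ      
Gaps, from front to back: alveolar lacks voiced (/dz/); retroflex lacks voiced (/ɖʐ/); alveolo-palatal lacks voiceless (/tɕ/).

/dz/, /ɖʐ/, /tɕ/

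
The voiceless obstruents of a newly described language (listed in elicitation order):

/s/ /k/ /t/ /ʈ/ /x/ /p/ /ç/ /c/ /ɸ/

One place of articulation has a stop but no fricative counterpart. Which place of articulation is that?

bilabial: stop /p/, fricative /ɸ/.
alveolar: stop /t/, fricative /s/.
retroflex: stop /ʈ/, fricative —.
palatal: stop /c/, fricative /ç/.
velar: stop /k/, fricative /x/.
Every place of articulation has a fricative member except retroflex, where /ʂ/ would be expected.

retroflex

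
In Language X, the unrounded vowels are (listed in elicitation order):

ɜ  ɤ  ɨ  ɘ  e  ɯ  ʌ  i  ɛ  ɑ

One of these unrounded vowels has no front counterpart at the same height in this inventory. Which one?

/ɑ/

High: /i/ ~ /ɨ/ ~ /ɯ/
High-mid: /e/ ~ /ɘ/ ~ /ɤ/
Low-mid: /ɛ/ ~ /ɜ/ ~ /ʌ/
Low: only /ɑ/ (back); no front partner.
So /ɑ/ is the unpaired segment.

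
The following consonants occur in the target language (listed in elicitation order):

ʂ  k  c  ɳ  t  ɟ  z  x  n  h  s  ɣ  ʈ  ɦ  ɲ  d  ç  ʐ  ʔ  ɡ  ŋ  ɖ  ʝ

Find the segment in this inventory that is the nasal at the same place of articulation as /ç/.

/ɲ/

/ç/ is a voiceless palatal fricative.
The nasal at the same place is a palatal nasal — in this inventory, /ɲ/.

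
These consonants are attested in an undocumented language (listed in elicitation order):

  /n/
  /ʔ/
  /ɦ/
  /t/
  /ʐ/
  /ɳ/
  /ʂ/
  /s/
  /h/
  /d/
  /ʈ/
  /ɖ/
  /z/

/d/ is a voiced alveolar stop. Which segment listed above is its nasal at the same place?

/n/

The nasal at the same place is an alveolar nasal — in this inventory, /n/.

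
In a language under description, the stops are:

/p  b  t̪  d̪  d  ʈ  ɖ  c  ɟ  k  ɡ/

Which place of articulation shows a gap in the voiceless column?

alveolar

Voiceless: /p/ (bilabial), /t̪/ (dental), /ʈ/ (retroflex), /c/ (palatal), /k/ (velar).
Voiced: /b/ (bilabial), /d̪/ (dental), /d/ (alveolar), /ɖ/ (retroflex), /ɟ/ (palatal), /ɡ/ (velar).
Every place of articulation has a voiceless member except alveolar, where /t/ would be expected.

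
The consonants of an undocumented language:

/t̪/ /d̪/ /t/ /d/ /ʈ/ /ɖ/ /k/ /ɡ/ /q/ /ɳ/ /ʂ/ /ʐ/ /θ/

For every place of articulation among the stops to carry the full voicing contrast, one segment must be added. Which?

Voiceless: /t̪/ (dental), /t/ (alveolar), /ʈ/ (retroflex), /k/ (velar), /q/ (uvular).
Voiced: /d̪/ (dental), /d/ (alveolar), /ɖ/ (retroflex), /ɡ/ (velar).
The uvular row has no voiced member, so the gap is the voiced uvular stop /ɢ/.

/ɢ/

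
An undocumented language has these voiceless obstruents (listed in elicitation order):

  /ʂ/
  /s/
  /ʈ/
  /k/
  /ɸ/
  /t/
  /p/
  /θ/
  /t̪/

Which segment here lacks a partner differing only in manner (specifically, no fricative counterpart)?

Bilabial: /p/ ~ /ɸ/
Dental: /t̪/ ~ /θ/
Alveolar: /t/ ~ /s/
Retroflex: /ʈ/ ~ /ʂ/
Velar: only /k/ (stop); no fricative partner.
So /k/ is the unpaired segment.

/k/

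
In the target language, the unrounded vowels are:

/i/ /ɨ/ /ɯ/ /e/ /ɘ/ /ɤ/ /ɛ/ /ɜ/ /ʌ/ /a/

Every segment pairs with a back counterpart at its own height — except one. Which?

/a/

High: /i/ ~ /ɨ/ ~ /ɯ/
High-mid: /e/ ~ /ɘ/ ~ /ɤ/
Low-mid: /ɛ/ ~ /ɜ/ ~ /ʌ/
Low: only /a/ (front); no back partner.
So /a/ is the unpaired segment.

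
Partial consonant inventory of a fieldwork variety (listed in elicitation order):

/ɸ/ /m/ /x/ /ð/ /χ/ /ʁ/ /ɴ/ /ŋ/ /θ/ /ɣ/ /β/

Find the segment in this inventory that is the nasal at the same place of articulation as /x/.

/x/ is a voiceless velar fricative.
The nasal at the same place is a velar nasal — in this inventory, /ŋ/.

/ŋ/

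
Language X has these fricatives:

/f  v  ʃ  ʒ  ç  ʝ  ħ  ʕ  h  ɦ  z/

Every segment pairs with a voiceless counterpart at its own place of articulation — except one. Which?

/z/

Labiodental: /f/ ~ /v/
Postalveolar: /ʃ/ ~ /ʒ/
Palatal: /ç/ ~ /ʝ/
Pharyngeal: /ħ/ ~ /ʕ/
Glottal: /h/ ~ /ɦ/
Alveolar: only /z/ (voiced); no voiceless partner.
So /z/ is the unpaired segment.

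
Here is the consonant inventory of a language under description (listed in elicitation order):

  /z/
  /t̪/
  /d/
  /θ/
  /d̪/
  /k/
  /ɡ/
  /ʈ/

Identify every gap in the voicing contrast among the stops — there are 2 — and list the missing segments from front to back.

dental: voiceless /t̪/, voiced /d̪/.
alveolar: voiceless —, voiced /d/.
retroflex: voiceless /ʈ/, voiced —.
velar: voiceless /k/, voiced /ɡ/.
Gaps, from front to back: alveolar lacks voiceless (/t/); retroflex lacks voiced (/ɖ/).

/t/, /ɖ/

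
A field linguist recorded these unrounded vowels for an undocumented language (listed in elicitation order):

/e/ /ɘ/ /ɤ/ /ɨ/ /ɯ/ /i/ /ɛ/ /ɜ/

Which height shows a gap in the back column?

low-mid

Front: /i/ (high), /e/ (high-mid), /ɛ/ (low-mid).
Central: /ɨ/ (high), /ɘ/ (high-mid), /ɜ/ (low-mid).
Back: /ɯ/ (high), /ɤ/ (high-mid).
Every height has a back member except low-mid, where /ʌ/ would be expected.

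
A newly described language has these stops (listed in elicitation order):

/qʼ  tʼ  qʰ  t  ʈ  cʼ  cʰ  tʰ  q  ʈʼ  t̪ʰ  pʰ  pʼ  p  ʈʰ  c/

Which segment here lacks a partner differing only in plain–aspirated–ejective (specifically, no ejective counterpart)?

Bilabial: /p/ ~ /pʰ/ ~ /pʼ/
Alveolar: /t/ ~ /tʰ/ ~ /tʼ/
Retroflex: /ʈ/ ~ /ʈʰ/ ~ /ʈʼ/
Palatal: /c/ ~ /cʰ/ ~ /cʼ/
Uvular: /q/ ~ /qʰ/ ~ /qʼ/
Dental: only /t̪ʰ/ (aspirated); no ejective partner.
So /t̪ʰ/ is the unpaired segment.

/t̪ʰ/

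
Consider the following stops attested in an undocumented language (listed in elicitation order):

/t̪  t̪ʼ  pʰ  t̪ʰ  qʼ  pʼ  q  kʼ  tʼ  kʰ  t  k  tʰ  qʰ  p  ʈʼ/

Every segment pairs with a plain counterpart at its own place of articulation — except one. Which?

Bilabial: /p/ ~ /pʰ/ ~ /pʼ/
Dental: /t̪/ ~ /t̪ʰ/ ~ /t̪ʼ/
Alveolar: /t/ ~ /tʰ/ ~ /tʼ/
Velar: /k/ ~ /kʰ/ ~ /kʼ/
Uvular: /q/ ~ /qʰ/ ~ /qʼ/
Retroflex: only /ʈʼ/ (ejective); no plain partner.
So /ʈʼ/ is the unpaired segment.

/ʈʼ/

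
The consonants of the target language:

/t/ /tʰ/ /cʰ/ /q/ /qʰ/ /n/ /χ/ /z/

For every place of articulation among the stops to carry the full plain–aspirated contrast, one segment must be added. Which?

/c/

place of articulation  plain     aspirated
alveolar          t         tʰ      
palatal           —         cʰ      
uvular            q         qʰ      
The palatal row has no plain member, so the gap is the plain palatal stop /c/.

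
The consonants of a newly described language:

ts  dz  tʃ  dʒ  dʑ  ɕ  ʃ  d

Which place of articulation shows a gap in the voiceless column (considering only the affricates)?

place of articulation  voiceless  voiced  
alveolar          ts        dz      
postalveolar      tʃ        dʒ      
alveolo-palatal   —         dʑ      
Every place of articulation has a voiceless member except alveolo-palatal, where /tɕ/ would be expected.

alveolo-palatal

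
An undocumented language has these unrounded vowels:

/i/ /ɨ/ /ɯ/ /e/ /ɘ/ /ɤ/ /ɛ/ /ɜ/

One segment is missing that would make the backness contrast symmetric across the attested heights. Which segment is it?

Front: /i/ (high), /e/ (high-mid), /ɛ/ (low-mid).
Central: /ɨ/ (high), /ɘ/ (high-mid), /ɜ/ (low-mid).
Back: /ɯ/ (high), /ɤ/ (high-mid).
The low-mid row has no back member, so the gap is the low-mid back unrounded vowel /ʌ/.

/ʌ/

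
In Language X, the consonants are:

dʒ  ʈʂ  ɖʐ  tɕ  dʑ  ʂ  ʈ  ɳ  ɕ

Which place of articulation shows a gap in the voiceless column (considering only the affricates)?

Voiceless: /ʈʂ/ (retroflex), /tɕ/ (alveolo-palatal).
Voiced: /dʒ/ (postalveolar), /ɖʐ/ (retroflex), /dʑ/ (alveolo-palatal).
Every place of articulation has a voiceless member except postalveolar, where /tʃ/ would be expected.

postalveolar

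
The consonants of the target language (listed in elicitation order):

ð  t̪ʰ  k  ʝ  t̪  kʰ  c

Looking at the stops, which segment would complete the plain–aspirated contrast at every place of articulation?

place of articulation  plain     aspirated
dental            t̪        t̪ʰ     
palatal           c         —       
velar             k         kʰ      
The palatal row has no aspirated member, so the gap is the aspirated palatal stop /cʰ/.

/cʰ/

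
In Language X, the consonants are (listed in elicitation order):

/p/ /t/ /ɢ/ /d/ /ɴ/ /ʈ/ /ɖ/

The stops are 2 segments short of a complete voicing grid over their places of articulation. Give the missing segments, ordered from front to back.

Voiceless: /p/ (bilabial), /t/ (alveolar), /ʈ/ (retroflex).
Voiced: /d/ (alveolar), /ɖ/ (retroflex), /ɢ/ (uvular).
Gaps, from front to back: bilabial lacks voiced (/b/); uvular lacks voiceless (/q/).

/b/, /q/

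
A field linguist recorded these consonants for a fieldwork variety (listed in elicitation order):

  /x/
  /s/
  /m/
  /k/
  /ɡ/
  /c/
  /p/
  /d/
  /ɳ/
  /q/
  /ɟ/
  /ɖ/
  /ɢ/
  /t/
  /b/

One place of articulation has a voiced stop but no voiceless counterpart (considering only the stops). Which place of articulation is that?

retroflex

bilabial: voiceless /p/, voiced /b/.
alveolar: voiceless /t/, voiced /d/.
retroflex: voiceless —, voiced /ɖ/.
palatal: voiceless /c/, voiced /ɟ/.
velar: voiceless /k/, voiced /ɡ/.
uvular: voiceless /q/, voiced /ɢ/.
Every place of articulation has a voiceless member except retroflex, where /ʈ/ would be expected.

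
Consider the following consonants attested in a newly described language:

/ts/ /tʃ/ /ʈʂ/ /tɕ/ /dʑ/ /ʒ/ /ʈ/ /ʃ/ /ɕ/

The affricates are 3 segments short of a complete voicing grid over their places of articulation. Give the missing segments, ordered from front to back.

Voiceless: /ts/ (alveolar), /tʃ/ (postalveolar), /ʈʂ/ (retroflex), /tɕ/ (alveolo-palatal).
Voiced: /dʑ/ (alveolo-palatal).
Gaps, from front to back: alveolar lacks voiced (/dz/); postalveolar lacks voiced (/dʒ/); retroflex lacks voiced (/ɖʐ/).

/dz/, /dʒ/, /ɖʐ/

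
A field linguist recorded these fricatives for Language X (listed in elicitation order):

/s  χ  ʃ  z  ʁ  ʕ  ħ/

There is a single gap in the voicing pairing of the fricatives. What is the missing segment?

Voiceless: /s/ (alveolar), /ʃ/ (postalveolar), /χ/ (uvular), /ħ/ (pharyngeal).
Voiced: /z/ (alveolar), /ʁ/ (uvular), /ʕ/ (pharyngeal).
The postalveolar row has no voiced member, so the gap is the voiced postalveolar fricative /ʒ/.

/ʒ/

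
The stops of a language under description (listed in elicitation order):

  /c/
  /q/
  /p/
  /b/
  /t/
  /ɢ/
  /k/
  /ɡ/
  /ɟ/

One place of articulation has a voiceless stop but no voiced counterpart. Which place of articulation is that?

alveolar

place of articulation  voiceless  voiced  
bilabial          p         b       
alveolar          t         —       
palatal           c         ɟ       
velar             k         ɡ       
uvular            q         ɢ       
Every place of articulation has a voiced member except alveolar, where /d/ would be expected.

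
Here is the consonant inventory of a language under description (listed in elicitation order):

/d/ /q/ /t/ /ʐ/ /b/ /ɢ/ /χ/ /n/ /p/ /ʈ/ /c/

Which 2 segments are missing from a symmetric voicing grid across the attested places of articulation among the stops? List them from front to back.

/ɖ/, /ɟ/

Voiceless: /p/ (bilabial), /t/ (alveolar), /ʈ/ (retroflex), /c/ (palatal), /q/ (uvular).
Voiced: /b/ (bilabial), /d/ (alveolar), /ɢ/ (uvular).
Gaps, from front to back: retroflex lacks voiced (/ɖ/); palatal lacks voiced (/ɟ/).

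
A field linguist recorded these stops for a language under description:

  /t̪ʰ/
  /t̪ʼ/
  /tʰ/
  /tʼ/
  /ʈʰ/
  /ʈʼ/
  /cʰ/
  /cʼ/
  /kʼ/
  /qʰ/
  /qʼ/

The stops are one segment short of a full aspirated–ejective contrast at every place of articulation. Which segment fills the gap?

place of articulation  aspirated  ejective
dental            t̪ʰ       t̪ʼ     
alveolar          tʰ        tʼ      
retroflex         ʈʰ        ʈʼ      
palatal           cʰ        cʼ      
velar             —         kʼ      
uvular            qʰ        qʼ      
The velar row has no aspirated member, so the gap is the aspirated velar stop /kʰ/.

/kʰ/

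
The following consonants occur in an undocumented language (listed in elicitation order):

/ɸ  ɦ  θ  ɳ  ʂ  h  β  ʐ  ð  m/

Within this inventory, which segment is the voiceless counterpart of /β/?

/β/ is a voiced bilabial fricative.
The voiceless counterpart is a voiceless bilabial fricative — in this inventory, /ɸ/.

/ɸ/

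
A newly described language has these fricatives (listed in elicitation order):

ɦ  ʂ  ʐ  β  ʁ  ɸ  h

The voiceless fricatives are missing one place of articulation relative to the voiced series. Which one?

Voiceless: /ɸ/ (bilabial), /ʂ/ (retroflex), /h/ (glottal).
Voiced: /β/ (bilabial), /ʐ/ (retroflex), /ʁ/ (uvular), /ɦ/ (glottal).
Every place of articulation has a voiceless member except uvular, where /χ/ would be expected.

uvular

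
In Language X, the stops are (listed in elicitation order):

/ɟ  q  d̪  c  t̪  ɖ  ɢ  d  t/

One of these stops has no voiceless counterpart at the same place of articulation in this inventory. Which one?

/ɖ/

Dental: /t̪/ ~ /d̪/
Alveolar: /t/ ~ /d/
Palatal: /c/ ~ /ɟ/
Uvular: /q/ ~ /ɢ/
Retroflex: only /ɖ/ (voiced); no voiceless partner.
So /ɖ/ is the unpaired segment.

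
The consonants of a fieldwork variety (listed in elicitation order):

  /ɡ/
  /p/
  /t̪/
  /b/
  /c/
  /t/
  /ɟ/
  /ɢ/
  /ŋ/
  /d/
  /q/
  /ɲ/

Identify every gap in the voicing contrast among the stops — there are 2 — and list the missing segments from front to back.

/d̪/, /k/

place of articulation  voiceless  voiced  
bilabial          p         b       
dental            t̪        —       
alveolar          t         d       
palatal           c         ɟ       
velar             —         ɡ       
uvular            q         ɢ       
Gaps, from front to back: dental lacks voiced (/d̪/); velar lacks voiceless (/k/).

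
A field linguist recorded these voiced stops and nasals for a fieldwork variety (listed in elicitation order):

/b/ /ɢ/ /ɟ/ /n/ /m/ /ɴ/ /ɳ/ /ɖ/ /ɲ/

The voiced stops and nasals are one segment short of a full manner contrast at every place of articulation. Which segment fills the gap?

place of articulation  oral stop  nasal   
bilabial          b         m       
alveolar          —         n       
retroflex         ɖ         ɳ       
palatal           ɟ         ɲ       
uvular            ɢ         ɴ       
The alveolar row has no oral stop member, so the gap is the alveolar oral stop /d/.

/d/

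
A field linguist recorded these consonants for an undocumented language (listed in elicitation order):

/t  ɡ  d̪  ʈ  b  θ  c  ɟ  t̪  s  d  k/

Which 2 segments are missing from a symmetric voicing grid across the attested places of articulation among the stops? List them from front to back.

Voiceless: /t̪/ (dental), /t/ (alveolar), /ʈ/ (retroflex), /c/ (palatal), /k/ (velar).
Voiced: /b/ (bilabial), /d̪/ (dental), /d/ (alveolar), /ɟ/ (palatal), /ɡ/ (velar).
Gaps, from front to back: bilabial lacks voiceless (/p/); retroflex lacks voiced (/ɖ/).

/p/, /ɖ/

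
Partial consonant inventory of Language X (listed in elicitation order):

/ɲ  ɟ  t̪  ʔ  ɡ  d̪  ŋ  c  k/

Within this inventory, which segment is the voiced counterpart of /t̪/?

/d̪/

/t̪/ is a voiceless dental stop.
The voiced counterpart is a voiced dental stop — in this inventory, /d̪/.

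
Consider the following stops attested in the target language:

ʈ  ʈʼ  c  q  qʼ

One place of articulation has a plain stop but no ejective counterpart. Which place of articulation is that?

palatal

retroflex: plain /ʈ/, ejective /ʈʼ/.
palatal: plain /c/, ejective —.
uvular: plain /q/, ejective /qʼ/.
Every place of articulation has an ejective member except palatal, where /cʼ/ would be expected.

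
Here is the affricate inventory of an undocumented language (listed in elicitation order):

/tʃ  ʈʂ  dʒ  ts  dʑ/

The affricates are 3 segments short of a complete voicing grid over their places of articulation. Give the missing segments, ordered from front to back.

alveolar: voiceless /ts/, voiced —.
postalveolar: voiceless /tʃ/, voiced /dʒ/.
retroflex: voiceless /ʈʂ/, voiced —.
alveolo-palatal: voiceless —, voiced /dʑ/.
Gaps, from front to back: alveolar lacks voiced (/dz/); retroflex lacks voiced (/ɖʐ/); alveolo-palatal lacks voiceless (/tɕ/).

/dz/, /ɖʐ/, /tɕ/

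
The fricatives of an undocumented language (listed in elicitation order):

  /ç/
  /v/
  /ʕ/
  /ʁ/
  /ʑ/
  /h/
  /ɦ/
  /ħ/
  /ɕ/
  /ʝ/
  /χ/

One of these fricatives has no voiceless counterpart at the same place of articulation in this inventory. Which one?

/v/

Alveolo-palatal: /ɕ/ ~ /ʑ/
Palatal: /ç/ ~ /ʝ/
Uvular: /χ/ ~ /ʁ/
Pharyngeal: /ħ/ ~ /ʕ/
Glottal: /h/ ~ /ɦ/
Labiodental: only /v/ (voiced); no voiceless partner.
So /v/ is the unpaired segment.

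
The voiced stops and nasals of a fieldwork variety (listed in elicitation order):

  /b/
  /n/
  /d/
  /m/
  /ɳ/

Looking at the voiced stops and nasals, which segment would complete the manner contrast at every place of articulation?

/ɖ/

bilabial: oral stop /b/, nasal /m/.
alveolar: oral stop /d/, nasal /n/.
retroflex: oral stop —, nasal /ɳ/.
The retroflex row has no oral stop member, so the gap is the retroflex oral stop /ɖ/.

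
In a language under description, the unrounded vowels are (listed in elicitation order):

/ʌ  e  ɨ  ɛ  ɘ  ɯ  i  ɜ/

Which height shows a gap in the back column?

Front: /i/ (high), /e/ (high-mid), /ɛ/ (low-mid).
Central: /ɨ/ (high), /ɘ/ (high-mid), /ɜ/ (low-mid).
Back: /ɯ/ (high), /ʌ/ (low-mid).
Every height has a back member except high-mid, where /ɤ/ would be expected.

high-mid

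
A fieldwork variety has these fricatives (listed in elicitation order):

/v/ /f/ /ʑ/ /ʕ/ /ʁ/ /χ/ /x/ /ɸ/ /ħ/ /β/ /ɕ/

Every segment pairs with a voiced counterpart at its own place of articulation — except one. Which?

Bilabial: /ɸ/ ~ /β/
Labiodental: /f/ ~ /v/
Alveolo-palatal: /ɕ/ ~ /ʑ/
Uvular: /χ/ ~ /ʁ/
Pharyngeal: /ħ/ ~ /ʕ/
Velar: only /x/ (voiceless); no voiced partner.
So /x/ is the unpaired segment.

/x/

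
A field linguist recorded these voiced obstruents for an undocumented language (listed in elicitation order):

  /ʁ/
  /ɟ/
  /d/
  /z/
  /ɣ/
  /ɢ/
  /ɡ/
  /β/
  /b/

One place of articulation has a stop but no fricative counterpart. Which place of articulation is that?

palatal

place of articulation  stop      fricative
bilabial          b         β       
alveolar          d         z       
palatal           ɟ         —       
velar             ɡ         ɣ       
uvular            ɢ         ʁ       
Every place of articulation has a fricative member except palatal, where /ʝ/ would be expected.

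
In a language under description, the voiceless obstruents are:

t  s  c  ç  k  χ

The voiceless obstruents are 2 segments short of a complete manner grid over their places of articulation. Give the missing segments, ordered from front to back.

/x/, /q/

Stop: /t/ (alveolar), /c/ (palatal), /k/ (velar).
Fricative: /s/ (alveolar), /ç/ (palatal), /χ/ (uvular).
Gaps, from front to back: velar lacks fricative (/x/); uvular lacks stop (/q/).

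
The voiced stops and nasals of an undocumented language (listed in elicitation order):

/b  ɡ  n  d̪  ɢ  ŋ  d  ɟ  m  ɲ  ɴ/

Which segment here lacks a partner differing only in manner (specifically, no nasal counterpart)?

Bilabial: /b/ ~ /m/
Alveolar: /d/ ~ /n/
Palatal: /ɟ/ ~ /ɲ/
Velar: /ɡ/ ~ /ŋ/
Uvular: /ɢ/ ~ /ɴ/
Dental: only /d̪/ (oral stop); no nasal partner.
So /d̪/ is the unpaired segment.

/d̪/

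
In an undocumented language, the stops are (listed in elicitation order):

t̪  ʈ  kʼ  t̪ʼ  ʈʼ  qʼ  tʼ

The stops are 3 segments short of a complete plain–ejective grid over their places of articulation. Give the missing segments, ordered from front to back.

dental: plain /t̪/, ejective /t̪ʼ/.
alveolar: plain —, ejective /tʼ/.
retroflex: plain /ʈ/, ejective /ʈʼ/.
velar: plain —, ejective /kʼ/.
uvular: plain —, ejective /qʼ/.
Gaps, from front to back: alveolar lacks plain (/t/); velar lacks plain (/k/); uvular lacks plain (/q/).

/t/, /k/, /q/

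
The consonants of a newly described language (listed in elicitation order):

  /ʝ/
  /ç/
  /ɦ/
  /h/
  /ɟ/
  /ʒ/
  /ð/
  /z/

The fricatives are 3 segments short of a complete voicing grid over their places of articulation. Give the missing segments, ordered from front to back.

Voiceless: /ç/ (palatal), /h/ (glottal).
Voiced: /ð/ (dental), /z/ (alveolar), /ʒ/ (postalveolar), /ʝ/ (palatal), /ɦ/ (glottal).
Gaps, from front to back: dental lacks voiceless (/θ/); alveolar lacks voiceless (/s/); postalveolar lacks voiceless (/ʃ/).

/θ/, /s/, /ʃ/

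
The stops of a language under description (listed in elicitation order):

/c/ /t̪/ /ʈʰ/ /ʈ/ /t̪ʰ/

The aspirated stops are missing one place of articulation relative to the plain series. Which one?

place of articulation  plain     aspirated
dental            t̪        t̪ʰ     
retroflex         ʈ         ʈʰ      
palatal           c         —       
Every place of articulation has an aspirated member except palatal, where /cʰ/ would be expected.

palatal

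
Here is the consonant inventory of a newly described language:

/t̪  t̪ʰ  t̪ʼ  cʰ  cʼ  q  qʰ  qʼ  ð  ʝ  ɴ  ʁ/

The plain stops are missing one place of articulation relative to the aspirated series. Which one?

palatal

Plain: /t̪/ (dental), /q/ (uvular).
Aspirated: /t̪ʰ/ (dental), /cʰ/ (palatal), /qʰ/ (uvular).
Ejective: /t̪ʼ/ (dental), /cʼ/ (palatal), /qʼ/ (uvular).
Every place of articulation has a plain member except palatal, where /c/ would be expected.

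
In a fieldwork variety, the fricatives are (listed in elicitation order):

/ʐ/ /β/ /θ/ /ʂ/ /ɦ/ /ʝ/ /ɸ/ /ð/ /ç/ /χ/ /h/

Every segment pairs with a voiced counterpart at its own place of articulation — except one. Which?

Bilabial: /ɸ/ ~ /β/
Dental: /θ/ ~ /ð/
Retroflex: /ʂ/ ~ /ʐ/
Palatal: /ç/ ~ /ʝ/
Glottal: /h/ ~ /ɦ/
Uvular: only /χ/ (voiceless); no voiced partner.
So /χ/ is the unpaired segment.

/χ/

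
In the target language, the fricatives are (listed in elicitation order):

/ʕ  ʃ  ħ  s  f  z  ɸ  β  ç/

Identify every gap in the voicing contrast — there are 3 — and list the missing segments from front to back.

/v/, /ʒ/, /ʝ/

Voiceless: /ɸ/ (bilabial), /f/ (labiodental), /s/ (alveolar), /ʃ/ (postalveolar), /ç/ (palatal), /ħ/ (pharyngeal).
Voiced: /β/ (bilabial), /z/ (alveolar), /ʕ/ (pharyngeal).
Gaps, from front to back: labiodental lacks voiced (/v/); postalveolar lacks voiced (/ʒ/); palatal lacks voiced (/ʝ/).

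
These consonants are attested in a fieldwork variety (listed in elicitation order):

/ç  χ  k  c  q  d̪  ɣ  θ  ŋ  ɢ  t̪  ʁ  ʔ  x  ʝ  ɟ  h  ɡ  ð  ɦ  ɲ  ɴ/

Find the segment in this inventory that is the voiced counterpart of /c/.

/ɟ/

/c/ is a voiceless palatal stop.
The voiced counterpart is a voiced palatal stop — in this inventory, /ɟ/.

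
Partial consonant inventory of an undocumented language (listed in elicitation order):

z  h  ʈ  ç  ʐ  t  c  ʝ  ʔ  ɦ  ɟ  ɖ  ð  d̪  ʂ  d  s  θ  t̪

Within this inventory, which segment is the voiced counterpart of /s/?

/z/

/s/ is a voiceless alveolar fricative.
The voiced counterpart is a voiced alveolar fricative — in this inventory, /z/.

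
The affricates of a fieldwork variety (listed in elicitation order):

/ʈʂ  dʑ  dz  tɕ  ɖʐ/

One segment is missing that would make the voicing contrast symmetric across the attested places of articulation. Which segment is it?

alveolar: voiceless —, voiced /dz/.
retroflex: voiceless /ʈʂ/, voiced /ɖʐ/.
alveolo-palatal: voiceless /tɕ/, voiced /dʑ/.
The alveolar row has no voiceless member, so the gap is the voiceless alveolar affricate /ts/.

/ts/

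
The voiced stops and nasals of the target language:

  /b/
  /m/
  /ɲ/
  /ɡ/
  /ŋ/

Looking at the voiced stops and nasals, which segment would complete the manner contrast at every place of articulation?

bilabial: oral stop /b/, nasal /m/.
palatal: oral stop —, nasal /ɲ/.
velar: oral stop /ɡ/, nasal /ŋ/.
The palatal row has no oral stop member, so the gap is the palatal oral stop /ɟ/.

/ɟ/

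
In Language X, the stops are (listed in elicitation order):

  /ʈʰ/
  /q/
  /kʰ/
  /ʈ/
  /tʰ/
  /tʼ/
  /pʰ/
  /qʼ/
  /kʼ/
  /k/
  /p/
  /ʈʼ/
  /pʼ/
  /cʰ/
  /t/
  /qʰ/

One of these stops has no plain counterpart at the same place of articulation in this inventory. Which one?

/cʰ/

Bilabial: /p/ ~ /pʰ/ ~ /pʼ/
Alveolar: /t/ ~ /tʰ/ ~ /tʼ/
Retroflex: /ʈ/ ~ /ʈʰ/ ~ /ʈʼ/
Velar: /k/ ~ /kʰ/ ~ /kʼ/
Uvular: /q/ ~ /qʰ/ ~ /qʼ/
Palatal: only /cʰ/ (aspirated); no plain partner.
So /cʰ/ is the unpaired segment.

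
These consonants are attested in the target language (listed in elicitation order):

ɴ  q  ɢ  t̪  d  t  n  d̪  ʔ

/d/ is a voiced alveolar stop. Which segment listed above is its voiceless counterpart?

/t/

The voiceless counterpart is a voiceless alveolar stop — in this inventory, /t/.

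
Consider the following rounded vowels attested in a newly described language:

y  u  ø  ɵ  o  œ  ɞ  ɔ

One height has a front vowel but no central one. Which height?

height            front     central   back    
high              y         —         u       
high-mid          ø         ɵ         o       
low-mid           œ         ɞ         ɔ       
Every height has a central member except high, where /ʉ/ would be expected.

high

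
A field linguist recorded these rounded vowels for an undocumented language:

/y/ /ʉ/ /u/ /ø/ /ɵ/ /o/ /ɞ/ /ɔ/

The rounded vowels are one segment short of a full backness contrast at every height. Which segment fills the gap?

/œ/

Front: /y/ (high), /ø/ (high-mid).
Central: /ʉ/ (high), /ɵ/ (high-mid), /ɞ/ (low-mid).
Back: /u/ (high), /o/ (high-mid), /ɔ/ (low-mid).
The low-mid row has no front member, so the gap is the low-mid front rounded vowel /œ/.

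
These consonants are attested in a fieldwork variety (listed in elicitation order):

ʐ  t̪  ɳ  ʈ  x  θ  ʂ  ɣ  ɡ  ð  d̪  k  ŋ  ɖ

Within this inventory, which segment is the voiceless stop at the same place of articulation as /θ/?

/t̪/

/θ/ is a voiceless dental fricative.
The voiceless stop at the same place is a voiceless dental stop — in this inventory, /t̪/.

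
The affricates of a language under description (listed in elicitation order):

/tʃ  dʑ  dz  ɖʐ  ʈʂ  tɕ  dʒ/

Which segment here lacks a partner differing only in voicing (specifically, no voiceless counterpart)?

Postalveolar: /tʃ/ ~ /dʒ/
Retroflex: /ʈʂ/ ~ /ɖʐ/
Alveolo-palatal: /tɕ/ ~ /dʑ/
Alveolar: only /dz/ (voiced); no voiceless partner.
So /dz/ is the unpaired segment.

/dz/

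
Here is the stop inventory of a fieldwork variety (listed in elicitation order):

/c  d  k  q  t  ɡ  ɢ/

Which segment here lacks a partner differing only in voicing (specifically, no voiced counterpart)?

Alveolar: /t/ ~ /d/
Velar: /k/ ~ /ɡ/
Uvular: /q/ ~ /ɢ/
Palatal: only /c/ (voiceless); no voiced partner.
So /c/ is the unpaired segment.

/c/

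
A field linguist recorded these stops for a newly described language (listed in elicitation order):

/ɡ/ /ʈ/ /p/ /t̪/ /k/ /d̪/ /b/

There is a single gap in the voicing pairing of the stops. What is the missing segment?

place of articulation  voiceless  voiced  
bilabial          p         b       
dental            t̪        d̪      
retroflex         ʈ         —       
velar             k         ɡ       
The retroflex row has no voiced member, so the gap is the voiced retroflex stop /ɖ/.

/ɖ/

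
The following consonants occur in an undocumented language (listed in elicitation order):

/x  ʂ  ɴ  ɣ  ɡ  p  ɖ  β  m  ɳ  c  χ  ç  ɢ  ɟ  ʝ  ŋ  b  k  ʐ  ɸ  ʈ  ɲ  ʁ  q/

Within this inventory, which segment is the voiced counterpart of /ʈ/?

/ɖ/

/ʈ/ is a voiceless retroflex stop.
The voiced counterpart is a voiced retroflex stop — in this inventory, /ɖ/.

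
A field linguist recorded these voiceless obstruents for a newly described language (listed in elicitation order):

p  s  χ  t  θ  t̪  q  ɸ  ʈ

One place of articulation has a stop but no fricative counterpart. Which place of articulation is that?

retroflex

place of articulation  stop      fricative
bilabial          p         ɸ       
dental            t̪        θ       
alveolar          t         s       
retroflex         ʈ         —       
uvular            q         χ       
Every place of articulation has a fricative member except retroflex, where /ʂ/ would be expected.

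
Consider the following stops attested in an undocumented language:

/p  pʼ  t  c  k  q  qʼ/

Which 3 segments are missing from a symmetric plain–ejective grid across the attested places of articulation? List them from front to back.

/tʼ/, /cʼ/, /kʼ/

place of articulation  plain     ejective
bilabial          p         pʼ      
alveolar          t         —       
palatal           c         —       
velar             k         —       
uvular            q         qʼ      
Gaps, from front to back: alveolar lacks ejective (/tʼ/); palatal lacks ejective (/cʼ/); velar lacks ejective (/kʼ/).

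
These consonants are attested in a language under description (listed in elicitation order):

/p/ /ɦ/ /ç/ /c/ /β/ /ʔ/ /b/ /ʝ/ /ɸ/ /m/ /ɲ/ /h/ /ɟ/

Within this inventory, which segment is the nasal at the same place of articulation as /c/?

/c/ is a voiceless palatal stop.
The nasal at the same place is a palatal nasal — in this inventory, /ɲ/.

/ɲ/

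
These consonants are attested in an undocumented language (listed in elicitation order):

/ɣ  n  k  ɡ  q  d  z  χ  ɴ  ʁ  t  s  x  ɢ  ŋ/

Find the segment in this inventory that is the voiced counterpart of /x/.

/ɣ/

/x/ is a voiceless velar fricative.
The voiced counterpart is a voiced velar fricative — in this inventory, /ɣ/.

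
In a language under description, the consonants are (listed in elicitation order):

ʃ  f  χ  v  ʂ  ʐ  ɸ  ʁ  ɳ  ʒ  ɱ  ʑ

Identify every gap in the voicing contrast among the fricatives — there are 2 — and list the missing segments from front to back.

/β/, /ɕ/

Voiceless: /ɸ/ (bilabial), /f/ (labiodental), /ʃ/ (postalveolar), /ʂ/ (retroflex), /χ/ (uvular).
Voiced: /v/ (labiodental), /ʒ/ (postalveolar), /ʐ/ (retroflex), /ʑ/ (alveolo-palatal), /ʁ/ (uvular).
Gaps, from front to back: bilabial lacks voiced (/β/); alveolo-palatal lacks voiceless (/ɕ/).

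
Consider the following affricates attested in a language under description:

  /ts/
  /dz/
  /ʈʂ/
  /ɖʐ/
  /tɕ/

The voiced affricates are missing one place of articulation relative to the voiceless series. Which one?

Voiceless: /ts/ (alveolar), /ʈʂ/ (retroflex), /tɕ/ (alveolo-palatal).
Voiced: /dz/ (alveolar), /ɖʐ/ (retroflex).
Every place of articulation has a voiced member except alveolo-palatal, where /dʑ/ would be expected.

alveolo-palatal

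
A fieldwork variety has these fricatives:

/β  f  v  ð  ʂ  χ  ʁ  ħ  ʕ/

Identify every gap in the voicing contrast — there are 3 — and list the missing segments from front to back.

place of articulation  voiceless  voiced  
bilabial          —         β       
labiodental       f         v       
dental            —         ð       
retroflex         ʂ         —       
uvular            χ         ʁ       
pharyngeal        ħ         ʕ       
Gaps, from front to back: bilabial lacks voiceless (/ɸ/); dental lacks voiceless (/θ/); retroflex lacks voiced (/ʐ/).

/ɸ/, /θ/, /ʐ/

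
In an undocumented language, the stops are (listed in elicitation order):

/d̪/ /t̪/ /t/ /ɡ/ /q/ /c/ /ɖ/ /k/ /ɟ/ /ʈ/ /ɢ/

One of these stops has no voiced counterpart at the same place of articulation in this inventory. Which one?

Dental: /t̪/ ~ /d̪/
Retroflex: /ʈ/ ~ /ɖ/
Palatal: /c/ ~ /ɟ/
Velar: /k/ ~ /ɡ/
Uvular: /q/ ~ /ɢ/
Alveolar: only /t/ (voiceless); no voiced partner.
So /t/ is the unpaired segment.

/t/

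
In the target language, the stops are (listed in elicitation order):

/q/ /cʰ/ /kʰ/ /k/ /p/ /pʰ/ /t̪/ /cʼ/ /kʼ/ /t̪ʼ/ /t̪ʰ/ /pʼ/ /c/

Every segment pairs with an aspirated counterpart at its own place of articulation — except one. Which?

Bilabial: /p/ ~ /pʰ/ ~ /pʼ/
Dental: /t̪/ ~ /t̪ʰ/ ~ /t̪ʼ/
Palatal: /c/ ~ /cʰ/ ~ /cʼ/
Velar: /k/ ~ /kʰ/ ~ /kʼ/
Uvular: only /q/ (plain); no aspirated partner.
So /q/ is the unpaired segment.

/q/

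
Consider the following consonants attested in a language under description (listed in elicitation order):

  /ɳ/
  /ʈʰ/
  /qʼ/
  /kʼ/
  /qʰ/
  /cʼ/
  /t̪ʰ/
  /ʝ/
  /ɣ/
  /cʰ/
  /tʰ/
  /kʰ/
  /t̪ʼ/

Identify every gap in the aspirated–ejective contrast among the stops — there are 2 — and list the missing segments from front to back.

Aspirated: /t̪ʰ/ (dental), /tʰ/ (alveolar), /ʈʰ/ (retroflex), /cʰ/ (palatal), /kʰ/ (velar), /qʰ/ (uvular).
Ejective: /t̪ʼ/ (dental), /cʼ/ (palatal), /kʼ/ (velar), /qʼ/ (uvular).
Gaps, from front to back: alveolar lacks ejective (/tʼ/); retroflex lacks ejective (/ʈʼ/).

/tʼ/, /ʈʼ/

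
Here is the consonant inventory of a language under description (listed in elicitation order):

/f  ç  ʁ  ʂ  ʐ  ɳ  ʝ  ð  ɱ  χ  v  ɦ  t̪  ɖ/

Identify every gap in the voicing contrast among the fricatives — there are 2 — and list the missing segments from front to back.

Voiceless: /f/ (labiodental), /ʂ/ (retroflex), /ç/ (palatal), /χ/ (uvular).
Voiced: /v/ (labiodental), /ð/ (dental), /ʐ/ (retroflex), /ʝ/ (palatal), /ʁ/ (uvular), /ɦ/ (glottal).
Gaps, from front to back: dental lacks voiceless (/θ/); glottal lacks voiceless (/h/).

/θ/, /h/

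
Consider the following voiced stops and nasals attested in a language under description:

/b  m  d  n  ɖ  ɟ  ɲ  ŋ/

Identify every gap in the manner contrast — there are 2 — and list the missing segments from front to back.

place of articulation  oral stop  nasal   
bilabial          b         m       
alveolar          d         n       
retroflex         ɖ         —       
palatal           ɟ         ɲ       
velar             —         ŋ       
Gaps, from front to back: retroflex lacks nasal (/ɳ/); velar lacks oral stop (/ɡ/).

/ɳ/, /ɡ/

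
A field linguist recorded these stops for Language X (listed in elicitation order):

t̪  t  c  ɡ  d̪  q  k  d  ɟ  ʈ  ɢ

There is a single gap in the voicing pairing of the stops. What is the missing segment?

/ɖ/

dental: voiceless /t̪/, voiced /d̪/.
alveolar: voiceless /t/, voiced /d/.
retroflex: voiceless /ʈ/, voiced —.
palatal: voiceless /c/, voiced /ɟ/.
velar: voiceless /k/, voiced /ɡ/.
uvular: voiceless /q/, voiced /ɢ/.
The retroflex row has no voiced member, so the gap is the voiced retroflex stop /ɖ/.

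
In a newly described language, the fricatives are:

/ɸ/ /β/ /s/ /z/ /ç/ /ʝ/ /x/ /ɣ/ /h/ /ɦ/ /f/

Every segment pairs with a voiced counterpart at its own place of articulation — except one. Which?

/f/

Bilabial: /ɸ/ ~ /β/
Alveolar: /s/ ~ /z/
Palatal: /ç/ ~ /ʝ/
Velar: /x/ ~ /ɣ/
Glottal: /h/ ~ /ɦ/
Labiodental: only /f/ (voiceless); no voiced partner.
So /f/ is the unpaired segment.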